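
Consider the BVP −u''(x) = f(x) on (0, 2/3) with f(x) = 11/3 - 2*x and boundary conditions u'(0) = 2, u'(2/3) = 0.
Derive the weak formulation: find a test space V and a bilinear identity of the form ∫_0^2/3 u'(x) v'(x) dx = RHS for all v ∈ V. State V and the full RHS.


V = H^1(0, 2/3) (v unrestricted at boundary; u is determined up to an additive constant); weak form: ∫_0^2/3 u'v' dx = ∫_0^2/3 (11/3 - 2*x) v dx − 2·v(0) for all v ∈ V.

Multiply both sides by a test function v and integrate from 0 to 2/3:
  ∫_0^2/3 −u''(x) v(x) dx = ∫_0^2/3 f(x) v(x) dx.
Integrate the LHS by parts once:
  ∫_0^2/3 −u'' v dx = −[u'(x) v(x)]_0^2/3 + ∫_0^2/3 u'(x) v'(x) dx.
Thus ∫_0^2/3 u'(x) v'(x) dx = ∫_0^2/3 f(x) v(x) dx + [u'(x) v(x)]_0^2/3.
Choose V so that boundary terms are either known or forced to vanish.
u has inhomogeneous Neumann u'(0) = 2, u'(2/3) = 0. [u' v]_0^2/3 = (0)·v(2/3) − (2)·v(0) = − 2·v(0). Take V = H^1(0, 2/3); boundary term becomes part of RHS.
Weak formulation: find u (satisfying any essential BC) such that ∫_0^2/3 u'(x) v'(x) dx = ∫_0^2/3 f v dx − 2·v(0) for all v ∈ V (Neumann data are natural BCs: they enter the RHS as boundary terms).
Substituting f(x) = 11/3 - 2*x, the right-hand side is ∫_0^2/3 (11/3 - 2*x) v dx − 2·v(0).
Compatibility check (pure Neumann): taking v ≡ 1 ∈ V gives 0 = ∫_0^2/3 f dx + (0) − (2), i.e. ∫_0^2/3 f dx must equal u'(0) − u'(2/3) = 2. Indeed ∫_0^2/3 (11/3 - 2*x) dx = 2, so the data are compatible. The solution is then unique only up to an additive constant (fix it e.g. by requiring ∫_0^2/3 u dx = 0).


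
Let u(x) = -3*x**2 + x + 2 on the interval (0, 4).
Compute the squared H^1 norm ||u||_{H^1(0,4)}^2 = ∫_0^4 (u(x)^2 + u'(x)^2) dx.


||u||_{H^1}^2 = 29228/15

The H^1 norm (squared) on an interval (0, L) is
  ||u||_{H^1}^2 = ∫_0^L u(x)^2 dx + ∫_0^L u'(x)^2 dx.
Compute u'(x) = 1 - 6*x.
Then u(x)^2 = 9*x**4 - 6*x**3 - 11*x**2 + 4*x + 4 and u'(x)^2 = 36*x**2 - 12*x + 1.
Integrate each monomial from 0 to 4 using ∫_0^4 c·x^n dx = c·4^(n+1)/(n+1):
  ∫_0^4 u(x)^2 dx = ∫_0^4 (9*x^4 - 6*x^3 - 11*x^2 + 4*x + 4) dx. Term by term:
    ∫_0^4 9*x^4 dx = 9216/5;  ∫_0^4 -6*x^3 dx = -384;  ∫_0^4 -11*x^2 dx = -704/3;
    ∫_0^4 4*x dx = 32;  ∫_0^4 4 dx = 16.
  Sum: 9216/5 − 384 − 704/3 + 32 + 16 = 19088/15.
  ∫_0^4 u'(x)^2 dx = ∫_0^4 (36*x^2 - 12*x + 1) dx. Term by term:
    ∫_0^4 36*x^2 dx = 768;  ∫_0^4 -12*x dx = -96;  ∫_0^4 1 dx = 4.
  Sum: 768 − 96 + 4 = 676.
Adding: ||u||_{H^1}^2 = 19088/15 + 676 = 29228/15.


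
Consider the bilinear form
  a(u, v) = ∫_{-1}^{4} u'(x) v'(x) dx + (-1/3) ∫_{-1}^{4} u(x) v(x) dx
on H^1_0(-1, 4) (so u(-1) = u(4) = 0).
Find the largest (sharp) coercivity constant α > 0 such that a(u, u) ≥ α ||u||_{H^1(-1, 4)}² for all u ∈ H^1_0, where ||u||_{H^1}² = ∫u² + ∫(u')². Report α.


α = (-25/3 + π^2)/(π^2 + 25)

Coercivity of a(·,·) on H^1_0(-1, 4) means a(u, u) ≥ α ||u||_{H^1}² for every u ∈ H^1_0.
The interval has length L = 5, and Poincaré/coercivity depend only on L. Here a(u, u) = ∫(u')² + (-1/3)·∫u².
Here c = -1/3 < 0 with |c| < (π/L)² = π^2/25, so coercivity still holds. The condition a(u,u) ≥ α||u||_{H^1}² reads (1−α)∫(u')² ≥ (α−c)∫u². Any admissible α is ≤ 1 (rapidly oscillating u have ∫u²/∫(u')² → 0), and α = 1 would force 0 ≥ (1−c)∫u², impossible since c < 1; so 1−α > 0. By the sharp Poincaré inequality on H^1_0 of an interval of length L, ∫(u')² ≥ (π/L)²∫u² with equality for the first sine mode sin(π(x−x₀)/L) (x₀ the left endpoint), so the inequality holds for all u iff (1−α)(π/L)² ≥ α − c, i.e. α ≤ ((π/L)² + c)/((π/L)² + 1) = (1 + c(L/π)²)/(1 + (L/π)²). (Direct route, valid since c ≤ 0: Poincaré gives c∫u² ≥ c(L/π)²∫(u')², so a(u,u) ≥ (1 + c(L/π)²)∫(u')², while ||u||_{H^1}² ≤ (1 + (L/π)²)∫(u')²; dividing yields the same α.) With (π/L)² = π^2/25 and c = -1/3, the largest admissible constant is α = ((π/L)² + c)/((π/L)² + 1).
Simplifying, α = (-25/3 + π^2)/(π^2 + 25).


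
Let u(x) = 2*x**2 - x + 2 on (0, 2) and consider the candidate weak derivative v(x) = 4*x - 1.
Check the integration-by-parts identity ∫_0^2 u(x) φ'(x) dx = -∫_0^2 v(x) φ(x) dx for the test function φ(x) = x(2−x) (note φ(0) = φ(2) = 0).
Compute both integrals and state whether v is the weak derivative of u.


LHS = -4, RHS = -4. Yes, v = u' weakly.

u(x) = 2*x**2 - x + 2, classical derivative u'(x) = 4*x - 1.
φ(x) = x(2−x), so φ'(x) = 2 - 2*x.
Note φ(0) = φ(2) = 0, so the boundary term u·φ vanishes.
LHS = ∫_0^2 u(x) φ'(x) dx = ∫_0^2 (-4*x^3 + 6*x^2 - 6*x + 4) dx. Term by term:
  ∫_0^2 -4*x^3 dx = -16;  ∫_0^2 6*x^2 dx = 16;  ∫_0^2 -6*x dx = -12;
  ∫_0^2 4 dx = 8.
Sum: -16 + 16 − 12 + 8 = -4.
So LHS = -4.
∫_0^2 v(x) φ(x) dx = ∫_0^2 (-4*x^3 + 9*x^2 - 2*x) dx. Term by term:
  ∫_0^2 -4*x^3 dx = -16;  ∫_0^2 9*x^2 dx = 24;  ∫_0^2 -2*x dx = -4.
Sum: -16 + 24 − 4 = 4.
So RHS = -∫_0^2 v(x) φ(x) dx = -4.
LHS = RHS, so the identity holds for this test φ.
Moreover u is smooth here and v(x) = u'(x) = 4*x - 1 pointwise, so the identity holds for every test function. Hence v is the weak derivative of u.


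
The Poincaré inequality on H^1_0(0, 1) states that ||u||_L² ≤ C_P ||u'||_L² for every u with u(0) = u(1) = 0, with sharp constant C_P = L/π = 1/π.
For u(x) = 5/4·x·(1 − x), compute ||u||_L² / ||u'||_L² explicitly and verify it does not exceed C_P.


||u||_L² / ||u'||_L² = sqrt(10)/10 < C_P = 1/π.

u(x) = 5/4·x·(1 − x), so u'(x) = 5/4 - 5*x/2.
u(x) = 5/4·x·(1 − x) vanishes at x = 0 and x = 1, so u ∈ H^1_0(0, 1). Differentiate via the product rule and integrate the resulting polynomials term by term.
  ∫_0^1 u² dx = ∫_0^1 (25*x^4/16 - 25*x^3/8 + 25*x^2/16) dx. Term by term:
    ∫_0^1 25*x^4/16 dx = 5/16;  ∫_0^1 -25*x^3/8 dx = -25/32;  ∫_0^1 25*x^2/16 dx = 25/48.
  Sum: 5/16 − 25/32 + 25/48 = 5/96.
  ∫_0^1 (u')² dx = ∫_0^1 (25*x^2/4 - 25*x/4 + 25/16) dx. Term by term:
    ∫_0^1 25*x^2/4 dx = 25/12;  ∫_0^1 -25*x/4 dx = -25/8;  ∫_0^1 25/16 dx = 25/16.
  Sum: 25/12 − 25/8 + 25/16 = 25/48.
∫_0^1 u² dx = 5/96, so ||u||_L² = sqrt(30)/24.
∫_0^1 (u')² dx = 25/48, so ||u'||_L² = 5*sqrt(3)/12.
Ratio ||u||_L² / ||u'||_L² = sqrt(10)/10.
Sharp Poincaré constant on H^1_0(0, 1) is C_P = L/π = 1/π, achieved by sin(π·x).
A polynomial bump cannot attain the sharp Poincaré constant (only the first sine eigenfunction does), so the ratio is strictly less than C_P, consistent with ||u||_L² ≤ C_P ||u'||_L².


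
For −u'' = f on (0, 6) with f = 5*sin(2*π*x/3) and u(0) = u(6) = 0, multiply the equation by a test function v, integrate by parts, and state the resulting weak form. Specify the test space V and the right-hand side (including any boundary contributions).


V = H^1_0(0, 6) (so v(0) = v(6) = 0); weak form: ∫_0^6 u'v' dx = ∫_0^6 (5*sin(2*π*x/3)) v dx for all v ∈ V.

Multiply both sides by a test function v and integrate from 0 to 6:
  ∫_0^6 −u''(x) v(x) dx = ∫_0^6 f(x) v(x) dx.
Integrate the LHS by parts once:
  ∫_0^6 −u'' v dx = −[u'(x) v(x)]_0^6 + ∫_0^6 u'(x) v'(x) dx.
Thus ∫_0^6 u'(x) v'(x) dx = ∫_0^6 f(x) v(x) dx + [u'(x) v(x)]_0^6.
Choose V so that boundary terms are either known or forced to vanish.
u is Dirichlet: u(0) = u(6) = 0. Let V = H^1_0(0, 6); then v(0) = v(6) = 0, and [u' v]_0^6 = 0.
Weak formulation: find u (satisfying any essential BC) such that ∫_0^6 u'(x) v'(x) dx = ∫_0^6 f v dx for all v ∈ V.
Substituting f(x) = 5*sin(2*π*x/3), the right-hand side is ∫_0^6 (5*sin(2*π*x/3)) v dx.


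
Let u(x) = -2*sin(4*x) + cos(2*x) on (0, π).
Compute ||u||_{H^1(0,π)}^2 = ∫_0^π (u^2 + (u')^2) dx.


||u||_{H^1(0,π)}^2 = 73*π/2

u'(x) = -2*sin(2*x) - 8*cos(4*x).
Expand u² and (u')² and integrate term by term on (0, π), using: for integers n ≥ 1, ∫_0^π sin²(nx) dx = ∫_0^π cos²(nx) dx = π/2; for n ≠ n', ∫_0^π sin(nx)sin(n'x) dx = ∫_0^π cos(nx)cos(n'x) dx = 0; and by product-to-sum, ∫_0^π sin(nx)cos(n'x) dx = ½∫_0^π [sin((n+n')x) + sin((n−n')x)] dx, which is 0 when n+n' is even and 2n/(n²−n'²) when n+n' is odd (it need not vanish on (0, π)).
  u² squared terms: (-2)²·∫sin(4x)² dx = 4·π/2 = 2*π;  (1)²·∫cos(2x)² dx = 1·π/2 = π/2.
  u² cross terms: 2·(-2)·(1)·∫sin(4x)·cos(2x) dx = -4·(0) = 0.
  So ∫_0^π u² dx = 2*π + π/2 + 0 = 5*π/2.
  (u')² squared terms: (-8)²·∫cos(4x)² dx = 64·π/2 = 32*π;  (-2)²·∫sin(2x)² dx = 4·π/2 = 2*π.
  (u')² cross terms: 2·(-8)·(-2)·∫cos(4x)·sin(2x) dx = 32·(0) = 0.
  So ∫_0^π (u')² dx = 32*π + 2*π + 0 = 34*π.
||u||_{H^1}^2 = (5*π/2) + (34*π) = 73*π/2.


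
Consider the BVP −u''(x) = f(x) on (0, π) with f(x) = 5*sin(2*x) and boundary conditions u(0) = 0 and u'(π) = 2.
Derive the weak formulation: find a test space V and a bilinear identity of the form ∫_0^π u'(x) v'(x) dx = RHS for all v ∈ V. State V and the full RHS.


V = {v ∈ H^1(0, π) : v(0) = 0} (test functions vanish at x = 0 where u is specified); weak form: ∫_0^π u'v' dx = ∫_0^π (5*sin(2*x)) v dx + 2·v(π) for all v ∈ V.

Multiply both sides by a test function v and integrate from 0 to π:
  ∫_0^π −u''(x) v(x) dx = ∫_0^π f(x) v(x) dx.
Integrate the LHS by parts once:
  ∫_0^π −u'' v dx = −[u'(x) v(x)]_0^π + ∫_0^π u'(x) v'(x) dx.
Thus ∫_0^π u'(x) v'(x) dx = ∫_0^π f(x) v(x) dx + [u'(x) v(x)]_0^π.
Choose V so that boundary terms are either known or forced to vanish.
Mixed BC: u(0) = 0 (Dirichlet) and u'(π) = 2 (Neumann). Define V = {v ∈ H^1(0, π) : v(0) = 0}. Then [u' v]_0^π = u'(π)·v(π) − u'(0)·0 = 2·v(π).
Weak formulation: find u (satisfying any essential BC) such that ∫_0^π u'(x) v'(x) dx = ∫_0^π f v dx + 2·v(π) for all v ∈ V (Dirichlet at 0 absorbed into V; Neumann datum at x = π contributes the boundary term).
Substituting f(x) = 5*sin(2*x), the right-hand side is ∫_0^π (5*sin(2*x)) v dx + 2·v(π).


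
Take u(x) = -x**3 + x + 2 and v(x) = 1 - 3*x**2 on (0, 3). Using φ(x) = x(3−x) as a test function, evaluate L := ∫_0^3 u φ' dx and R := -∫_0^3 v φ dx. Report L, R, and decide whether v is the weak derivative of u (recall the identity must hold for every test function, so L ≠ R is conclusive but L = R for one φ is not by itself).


LHS = 639/20, RHS = 639/20. Yes, v = u' weakly.

u(x) = -x**3 + x + 2, classical derivative u'(x) = 1 - 3*x**2.
φ(x) = x(3−x), so φ'(x) = 3 - 2*x.
Note φ(0) = φ(3) = 0, so the boundary term u·φ vanishes.
LHS = ∫_0^3 u(x) φ'(x) dx = ∫_0^3 (2*x^4 - 3*x^3 - 2*x^2 - x + 6) dx. Term by term:
  ∫_0^3 2*x^4 dx = 486/5;  ∫_0^3 -3*x^3 dx = -243/4;  ∫_0^3 -2*x^2 dx = -18;
  ∫_0^3 -x dx = -9/2;  ∫_0^3 6 dx = 18.
Sum: 486/5 − 243/4 − 18 − 9/2 + 18 = 639/20.
So LHS = 639/20.
∫_0^3 v(x) φ(x) dx = ∫_0^3 (3*x^4 - 9*x^3 - x^2 + 3*x) dx. Term by term:
  ∫_0^3 3*x^4 dx = 729/5;  ∫_0^3 -9*x^3 dx = -729/4;  ∫_0^3 -x^2 dx = -9;
  ∫_0^3 3*x dx = 27/2.
Sum: 729/5 − 729/4 − 9 + 27/2 = -639/20.
So RHS = -∫_0^3 v(x) φ(x) dx = 639/20.
LHS = RHS, so the identity holds for this test φ.
Moreover u is smooth here and v(x) = u'(x) = 1 - 3*x**2 pointwise, so the identity holds for every test function. Hence v is the weak derivative of u.


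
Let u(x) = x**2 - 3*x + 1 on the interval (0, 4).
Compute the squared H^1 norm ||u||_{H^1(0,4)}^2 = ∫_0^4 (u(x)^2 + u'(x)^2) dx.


||u||_{H^1}^2 = 184/5

The H^1 norm (squared) on an interval (0, L) is
  ||u||_{H^1}^2 = ∫_0^L u(x)^2 dx + ∫_0^L u'(x)^2 dx.
Compute u'(x) = 2*x - 3.
Then u(x)^2 = x**4 - 6*x**3 + 11*x**2 - 6*x + 1 and u'(x)^2 = 4*x**2 - 12*x + 9.
Integrate each monomial from 0 to 4 using ∫_0^4 c·x^n dx = c·4^(n+1)/(n+1):
  ∫_0^4 u(x)^2 dx = ∫_0^4 (x^4 - 6*x^3 + 11*x^2 - 6*x + 1) dx. Term by term:
    ∫_0^4 x^4 dx = 1024/5;  ∫_0^4 -6*x^3 dx = -384;  ∫_0^4 11*x^2 dx = 704/3;
    ∫_0^4 -6*x dx = -48;  ∫_0^4 1 dx = 4.
  Sum: 1024/5 − 384 + 704/3 − 48 + 4 = 172/15.
  ∫_0^4 u'(x)^2 dx = ∫_0^4 (4*x^2 - 12*x + 9) dx. Term by term:
    ∫_0^4 4*x^2 dx = 256/3;  ∫_0^4 -12*x dx = -96;  ∫_0^4 9 dx = 36.
  Sum: 256/3 − 96 + 36 = 76/3.
Adding: ||u||_{H^1}^2 = 172/15 + 76/3 = 184/5.


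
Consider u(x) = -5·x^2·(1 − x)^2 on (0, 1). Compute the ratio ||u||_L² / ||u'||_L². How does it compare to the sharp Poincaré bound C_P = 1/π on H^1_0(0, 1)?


||u||_L² / ||u'||_L² = sqrt(3)/6 < C_P = 1/π.

u(x) = -5·x^2·(1 − x)^2, so u'(x) = 10*x*(x*(1 - x) - (x - 1)^2).
u(x) = -5·x^2·(1 − x)^2 vanishes at x = 0 and x = 1, so u ∈ H^1_0(0, 1). Differentiate via the product rule and integrate the resulting polynomials term by term.
  ∫_0^1 u² dx = ∫_0^1 (25*x^8 - 100*x^7 + 150*x^6 - 100*x^5 + 25*x^4) dx. Term by term:
    ∫_0^1 25*x^8 dx = 25/9;  ∫_0^1 -100*x^7 dx = -25/2;  ∫_0^1 150*x^6 dx = 150/7;
    ∫_0^1 -100*x^5 dx = -50/3;  ∫_0^1 25*x^4 dx = 5.
  Sum: 25/9 − 25/2 + 150/7 − 50/3 + 5 = 5/126.
  ∫_0^1 (u')² dx = ∫_0^1 (400*x^6 - 1200*x^5 + 1300*x^4 - 600*x^3 + 100*x^2) dx. Term by term:
    ∫_0^1 400*x^6 dx = 400/7;  ∫_0^1 -1200*x^5 dx = -200;  ∫_0^1 1300*x^4 dx = 260;
    ∫_0^1 -600*x^3 dx = -150;  ∫_0^1 100*x^2 dx = 100/3.
  Sum: 400/7 − 200 + 260 − 150 + 100/3 = 10/21.
∫_0^1 u² dx = 5/126, so ||u||_L² = sqrt(70)/42.
∫_0^1 (u')² dx = 10/21, so ||u'||_L² = sqrt(210)/21.
Ratio ||u||_L² / ||u'||_L² = sqrt(3)/6.
Sharp Poincaré constant on H^1_0(0, 1) is C_P = L/π = 1/π, achieved by sin(π·x).
A polynomial bump cannot attain the sharp Poincaré constant (only the first sine eigenfunction does), so the ratio is strictly less than C_P, consistent with ||u||_L² ≤ C_P ||u'||_L².


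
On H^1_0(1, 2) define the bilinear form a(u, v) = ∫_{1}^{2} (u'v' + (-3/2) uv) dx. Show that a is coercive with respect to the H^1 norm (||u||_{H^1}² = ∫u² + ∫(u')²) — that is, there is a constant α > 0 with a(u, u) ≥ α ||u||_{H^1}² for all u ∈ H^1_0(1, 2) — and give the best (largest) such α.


α = (-3/2 + π^2)/(1 + π^2)

Coercivity of a(·,·) on H^1_0(1, 2) means a(u, u) ≥ α ||u||_{H^1}² for every u ∈ H^1_0.
The interval has length L = 1, and Poincaré/coercivity depend only on L. Here a(u, u) = ∫(u')² + (-3/2)·∫u².
Here c = -3/2 < 0 with |c| < (π/L)² = π^2, so coercivity still holds. The condition a(u,u) ≥ α||u||_{H^1}² reads (1−α)∫(u')² ≥ (α−c)∫u². Any admissible α is ≤ 1 (rapidly oscillating u have ∫u²/∫(u')² → 0), and α = 1 would force 0 ≥ (1−c)∫u², impossible since c < 1; so 1−α > 0. By the sharp Poincaré inequality on H^1_0 of an interval of length L, ∫(u')² ≥ (π/L)²∫u² with equality for the first sine mode sin(π(x−x₀)/L) (x₀ the left endpoint), so the inequality holds for all u iff (1−α)(π/L)² ≥ α − c, i.e. α ≤ ((π/L)² + c)/((π/L)² + 1) = (1 + c(L/π)²)/(1 + (L/π)²). (Direct route, valid since c ≤ 0: Poincaré gives c∫u² ≥ c(L/π)²∫(u')², so a(u,u) ≥ (1 + c(L/π)²)∫(u')², while ||u||_{H^1}² ≤ (1 + (L/π)²)∫(u')²; dividing yields the same α.) With (π/L)² = π^2 and c = -3/2, the largest admissible constant is α = ((π/L)² + c)/((π/L)² + 1).
Simplifying, α = (-3/2 + π^2)/(1 + π^2).


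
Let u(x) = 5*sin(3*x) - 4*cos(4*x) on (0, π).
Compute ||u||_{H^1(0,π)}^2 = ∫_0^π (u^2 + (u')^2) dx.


||u||_{H^1(0,π)}^2 = 4080/7 + 261*π

u'(x) = 16*sin(4*x) + 15*cos(3*x).
Expand u² and (u')² and integrate term by term on (0, π), using: for integers n ≥ 1, ∫_0^π sin²(nx) dx = ∫_0^π cos²(nx) dx = π/2; for n ≠ n', ∫_0^π sin(nx)sin(n'x) dx = ∫_0^π cos(nx)cos(n'x) dx = 0; and by product-to-sum, ∫_0^π sin(nx)cos(n'x) dx = ½∫_0^π [sin((n+n')x) + sin((n−n')x)] dx, which is 0 when n+n' is even and 2n/(n²−n'²) when n+n' is odd (it need not vanish on (0, π)).
  u² squared terms: (-4)²·∫cos(4x)² dx = 16·π/2 = 8*π;  (5)²·∫sin(3x)² dx = 25·π/2 = 25*π/2.
  u² cross terms: 2·(-4)·(5)·∫cos(4x)·sin(3x) dx = -40·(-6/7) = 240/7.
  So ∫_0^π u² dx = 8*π + 25*π/2 + 240/7 = 240/7 + 41*π/2.
  (u')² squared terms: (15)²·∫cos(3x)² dx = 225·π/2 = 225*π/2;  (16)²·∫sin(4x)² dx = 256·π/2 = 128*π.
  (u')² cross terms: 2·(15)·(16)·∫cos(3x)·sin(4x) dx = 480·(8/7) = 3840/7.
  So ∫_0^π (u')² dx = 225*π/2 + 128*π + 3840/7 = 3840/7 + 481*π/2.
||u||_{H^1}^2 = (240/7 + 41*π/2) + (3840/7 + 481*π/2) = 4080/7 + 261*π.


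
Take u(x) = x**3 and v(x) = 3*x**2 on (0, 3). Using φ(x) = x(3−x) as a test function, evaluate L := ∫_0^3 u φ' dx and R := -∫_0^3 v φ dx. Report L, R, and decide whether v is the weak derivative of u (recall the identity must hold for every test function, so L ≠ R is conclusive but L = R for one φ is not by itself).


LHS = -729/20, RHS = -729/20. Yes, v = u' weakly.

u(x) = x**3, classical derivative u'(x) = 3*x**2.
φ(x) = x(3−x), so φ'(x) = 3 - 2*x.
Note φ(0) = φ(3) = 0, so the boundary term u·φ vanishes.
LHS = ∫_0^3 u(x) φ'(x) dx = ∫_0^3 (-2*x^4 + 3*x^3) dx. Term by term:
  ∫_0^3 -2*x^4 dx = -486/5;  ∫_0^3 3*x^3 dx = 243/4.
Sum: -486/5 + 243/4 = -729/20.
So LHS = -729/20.
∫_0^3 v(x) φ(x) dx = ∫_0^3 (-3*x^4 + 9*x^3) dx. Term by term:
  ∫_0^3 -3*x^4 dx = -729/5;  ∫_0^3 9*x^3 dx = 729/4.
Sum: -729/5 + 729/4 = 729/20.
So RHS = -∫_0^3 v(x) φ(x) dx = -729/20.
LHS = RHS, so the identity holds for this test φ.
Moreover u is smooth here and v(x) = u'(x) = 3*x**2 pointwise, so the identity holds for every test function. Hence v is the weak derivative of u.


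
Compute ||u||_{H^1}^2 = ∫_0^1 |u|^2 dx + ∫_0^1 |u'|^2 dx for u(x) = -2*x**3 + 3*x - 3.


||u||_{H^1}^2 = 293/35

The H^1 norm (squared) on an interval (0, L) is
  ||u||_{H^1}^2 = ∫_0^L u(x)^2 dx + ∫_0^L u'(x)^2 dx.
Compute u'(x) = 3 - 6*x**2.
Then u(x)^2 = 4*x**6 - 12*x**4 + 12*x**3 + 9*x**2 - 18*x + 9 and u'(x)^2 = 36*x**4 - 36*x**2 + 9.
Integrate each monomial from 0 to 1 using ∫_0^1 c·x^n dx = c·1^(n+1)/(n+1):
  ∫_0^1 u(x)^2 dx = ∫_0^1 (4*x^6 - 12*x^4 + 12*x^3 + 9*x^2 - 18*x + 9) dx. Term by term:
    ∫_0^1 4*x^6 dx = 4/7;  ∫_0^1 -12*x^4 dx = -12/5;  ∫_0^1 12*x^3 dx = 3;
    ∫_0^1 9*x^2 dx = 3;  ∫_0^1 -18*x dx = -9;  ∫_0^1 9 dx = 9.
  Sum: 4/7 − 12/5 + 3 + 3 − 9 + 9 = 146/35.
  ∫_0^1 u'(x)^2 dx = ∫_0^1 (36*x^4 - 36*x^2 + 9) dx. Term by term:
    ∫_0^1 36*x^4 dx = 36/5;  ∫_0^1 -36*x^2 dx = -12;  ∫_0^1 9 dx = 9.
  Sum: 36/5 − 12 + 9 = 21/5.
Adding: ||u||_{H^1}^2 = 146/35 + 21/5 = 293/35.


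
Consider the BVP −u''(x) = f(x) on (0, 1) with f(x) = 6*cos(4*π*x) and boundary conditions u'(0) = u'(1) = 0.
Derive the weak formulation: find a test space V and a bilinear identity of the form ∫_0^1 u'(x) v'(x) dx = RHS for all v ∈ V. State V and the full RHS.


V = H^1(0, 1) (no boundary constraint on v; u is determined up to an additive constant); weak form: ∫_0^1 u'v' dx = ∫_0^1 (6*cos(4*π*x)) v dx for all v ∈ V.

Multiply both sides by a test function v and integrate from 0 to 1:
  ∫_0^1 −u''(x) v(x) dx = ∫_0^1 f(x) v(x) dx.
Integrate the LHS by parts once:
  ∫_0^1 −u'' v dx = −[u'(x) v(x)]_0^1 + ∫_0^1 u'(x) v'(x) dx.
Thus ∫_0^1 u'(x) v'(x) dx = ∫_0^1 f(x) v(x) dx + [u'(x) v(x)]_0^1.
Choose V so that boundary terms are either known or forced to vanish.
u has homogeneous Neumann: u'(0) = u'(1) = 0. So [u' v]_0^1 = 0·v(1) − 0·v(0) = 0 for any v; take V = H^1(0, 1).
Weak formulation: find u (satisfying any essential BC) such that ∫_0^1 u'(x) v'(x) dx = ∫_0^1 f v dx for all v ∈ V (homogeneous Neumann, so boundary terms vanish).
Substituting f(x) = 6*cos(4*π*x), the right-hand side is ∫_0^1 (6*cos(4*π*x)) v dx.
Compatibility check (pure Neumann): taking v ≡ 1 ∈ V gives 0 = ∫_0^1 f dx + (0) − (0), i.e. ∫_0^1 f dx must equal u'(0) − u'(1) = 0. Indeed ∫_0^1 (6*cos(4*π*x)) dx = 0, so the data are compatible. The solution is then unique only up to an additive constant (fix it e.g. by requiring ∫_0^1 u dx = 0).


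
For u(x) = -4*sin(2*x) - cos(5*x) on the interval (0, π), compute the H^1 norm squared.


||u||_{H^1(0,π)}^2 = -832/21 + 53*π

u'(x) = 5*sin(5*x) - 8*cos(2*x).
Expand u² and (u')² and integrate term by term on (0, π), using: for integers n ≥ 1, ∫_0^π sin²(nx) dx = ∫_0^π cos²(nx) dx = π/2; for n ≠ n', ∫_0^π sin(nx)sin(n'x) dx = ∫_0^π cos(nx)cos(n'x) dx = 0; and by product-to-sum, ∫_0^π sin(nx)cos(n'x) dx = ½∫_0^π [sin((n+n')x) + sin((n−n')x)] dx, which is 0 when n+n' is even and 2n/(n²−n'²) when n+n' is odd (it need not vanish on (0, π)).
  u² squared terms: (-1)²·∫cos(5x)² dx = 1·π/2 = π/2;  (-4)²·∫sin(2x)² dx = 16·π/2 = 8*π.
  u² cross terms: 2·(-1)·(-4)·∫cos(5x)·sin(2x) dx = 8·(-4/21) = -32/21.
  So ∫_0^π u² dx = π/2 + 8*π − 32/21 = -32/21 + 17*π/2.
  (u')² squared terms: (-8)²·∫cos(2x)² dx = 64·π/2 = 32*π;  (5)²·∫sin(5x)² dx = 25·π/2 = 25*π/2.
  (u')² cross terms: 2·(-8)·(5)·∫cos(2x)·sin(5x) dx = -80·(10/21) = -800/21.
  So ∫_0^π (u')² dx = 32*π + 25*π/2 − 800/21 = -800/21 + 89*π/2.
||u||_{H^1}^2 = (-32/21 + 17*π/2) + (-800/21 + 89*π/2) = -832/21 + 53*π.


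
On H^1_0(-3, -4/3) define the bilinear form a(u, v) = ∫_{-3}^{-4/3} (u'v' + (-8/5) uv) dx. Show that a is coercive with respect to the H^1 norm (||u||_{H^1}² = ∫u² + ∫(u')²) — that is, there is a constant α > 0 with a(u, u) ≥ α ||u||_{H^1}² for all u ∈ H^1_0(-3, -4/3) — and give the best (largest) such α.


α = (-40 + 9*π^2)/(25 + 9*π^2)

Coercivity of a(·,·) on H^1_0(-3, -4/3) means a(u, u) ≥ α ||u||_{H^1}² for every u ∈ H^1_0.
The interval has length L = 5/3, and Poincaré/coercivity depend only on L. Here a(u, u) = ∫(u')² + (-8/5)·∫u².
Here c = -8/5 < 0 with |c| < (π/L)² = 9*π^2/25, so coercivity still holds. The condition a(u,u) ≥ α||u||_{H^1}² reads (1−α)∫(u')² ≥ (α−c)∫u². Any admissible α is ≤ 1 (rapidly oscillating u have ∫u²/∫(u')² → 0), and α = 1 would force 0 ≥ (1−c)∫u², impossible since c < 1; so 1−α > 0. By the sharp Poincaré inequality on H^1_0 of an interval of length L, ∫(u')² ≥ (π/L)²∫u² with equality for the first sine mode sin(π(x−x₀)/L) (x₀ the left endpoint), so the inequality holds for all u iff (1−α)(π/L)² ≥ α − c, i.e. α ≤ ((π/L)² + c)/((π/L)² + 1) = (1 + c(L/π)²)/(1 + (L/π)²). (Direct route, valid since c ≤ 0: Poincaré gives c∫u² ≥ c(L/π)²∫(u')², so a(u,u) ≥ (1 + c(L/π)²)∫(u')², while ||u||_{H^1}² ≤ (1 + (L/π)²)∫(u')²; dividing yields the same α.) With (π/L)² = 9*π^2/25 and c = -8/5, the largest admissible constant is α = ((π/L)² + c)/((π/L)² + 1).
Simplifying, α = (-40 + 9*π^2)/(25 + 9*π^2).


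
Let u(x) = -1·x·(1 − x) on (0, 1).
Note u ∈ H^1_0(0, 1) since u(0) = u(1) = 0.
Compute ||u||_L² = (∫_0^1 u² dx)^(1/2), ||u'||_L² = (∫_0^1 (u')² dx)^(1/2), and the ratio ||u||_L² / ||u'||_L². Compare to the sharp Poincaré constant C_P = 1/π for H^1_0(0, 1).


||u||_L² / ||u'||_L² = sqrt(10)/10 < C_P = 1/π.

u(x) = -1·x·(1 − x), so u'(x) = 2*x - 1.
u(x) = -1·x·(1 − x) vanishes at x = 0 and x = 1, so u ∈ H^1_0(0, 1). Differentiate via the product rule and integrate the resulting polynomials term by term.
  ∫_0^1 u² dx = ∫_0^1 (x^4 - 2*x^3 + x^2) dx. Term by term:
    ∫_0^1 x^4 dx = 1/5;  ∫_0^1 -2*x^3 dx = -1/2;  ∫_0^1 x^2 dx = 1/3.
  Sum: 1/5 − 1/2 + 1/3 = 1/30.
  ∫_0^1 (u')² dx = ∫_0^1 (4*x^2 - 4*x + 1) dx. Term by term:
    ∫_0^1 4*x^2 dx = 4/3;  ∫_0^1 -4*x dx = -2;  ∫_0^1 1 dx = 1.
  Sum: 4/3 − 2 + 1 = 1/3.
∫_0^1 u² dx = 1/30, so ||u||_L² = sqrt(30)/30.
∫_0^1 (u')² dx = 1/3, so ||u'||_L² = sqrt(3)/3.
Ratio ||u||_L² / ||u'||_L² = sqrt(10)/10.
Sharp Poincaré constant on H^1_0(0, 1) is C_P = L/π = 1/π, achieved by sin(π·x).
A polynomial bump cannot attain the sharp Poincaré constant (only the first sine eigenfunction does), so the ratio is strictly less than C_P, consistent with ||u||_L² ≤ C_P ||u'||_L².


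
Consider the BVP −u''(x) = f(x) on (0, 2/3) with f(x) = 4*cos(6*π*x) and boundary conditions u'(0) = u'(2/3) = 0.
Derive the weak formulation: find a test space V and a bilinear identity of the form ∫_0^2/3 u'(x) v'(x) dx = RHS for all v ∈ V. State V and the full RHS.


V = H^1(0, 2/3) (no boundary constraint on v; u is determined up to an additive constant); weak form: ∫_0^2/3 u'v' dx = ∫_0^2/3 (4*cos(6*π*x)) v dx for all v ∈ V.

Multiply both sides by a test function v and integrate from 0 to 2/3:
  ∫_0^2/3 −u''(x) v(x) dx = ∫_0^2/3 f(x) v(x) dx.
Integrate the LHS by parts once:
  ∫_0^2/3 −u'' v dx = −[u'(x) v(x)]_0^2/3 + ∫_0^2/3 u'(x) v'(x) dx.
Thus ∫_0^2/3 u'(x) v'(x) dx = ∫_0^2/3 f(x) v(x) dx + [u'(x) v(x)]_0^2/3.
Choose V so that boundary terms are either known or forced to vanish.
u has homogeneous Neumann: u'(0) = u'(2/3) = 0. So [u' v]_0^2/3 = 0·v(2/3) − 0·v(0) = 0 for any v; take V = H^1(0, 2/3).
Weak formulation: find u (satisfying any essential BC) such that ∫_0^2/3 u'(x) v'(x) dx = ∫_0^2/3 f v dx for all v ∈ V (homogeneous Neumann, so boundary terms vanish).
Substituting f(x) = 4*cos(6*π*x), the right-hand side is ∫_0^2/3 (4*cos(6*π*x)) v dx.
Compatibility check (pure Neumann): taking v ≡ 1 ∈ V gives 0 = ∫_0^2/3 f dx + (0) − (0), i.e. ∫_0^2/3 f dx must equal u'(0) − u'(2/3) = 0. Indeed ∫_0^2/3 (4*cos(6*π*x)) dx = 0, so the data are compatible. The solution is then unique only up to an additive constant (fix it e.g. by requiring ∫_0^2/3 u dx = 0).


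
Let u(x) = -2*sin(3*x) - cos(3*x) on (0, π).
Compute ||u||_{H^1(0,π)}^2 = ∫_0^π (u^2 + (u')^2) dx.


||u||_{H^1(0,π)}^2 = 25*π

u'(x) = 3*sin(3*x) - 6*cos(3*x).
Expand u² and (u')² and integrate term by term on (0, π), using: for integers n ≥ 1, ∫_0^π sin²(nx) dx = ∫_0^π cos²(nx) dx = π/2; for n ≠ n', ∫_0^π sin(nx)sin(n'x) dx = ∫_0^π cos(nx)cos(n'x) dx = 0; and by product-to-sum, ∫_0^π sin(nx)cos(n'x) dx = ½∫_0^π [sin((n+n')x) + sin((n−n')x)] dx, which is 0 when n+n' is even and 2n/(n²−n'²) when n+n' is odd (it need not vanish on (0, π)).
  u² squared terms: (-1)²·∫cos(3x)² dx = 1·π/2 = π/2;  (-2)²·∫sin(3x)² dx = 4·π/2 = 2*π.
  u² cross terms: 2·(-1)·(-2)·∫cos(3x)·sin(3x) dx = 4·(0) = 0.
  So ∫_0^π u² dx = π/2 + 2*π + 0 = 5*π/2.
  (u')² squared terms: (-6)²·∫cos(3x)² dx = 36·π/2 = 18*π;  (3)²·∫sin(3x)² dx = 9·π/2 = 9*π/2.
  (u')² cross terms: 2·(-6)·(3)·∫cos(3x)·sin(3x) dx = -36·(0) = 0.
  So ∫_0^π (u')² dx = 18*π + 9*π/2 + 0 = 45*π/2.
||u||_{H^1}^2 = (5*π/2) + (45*π/2) = 25*π.


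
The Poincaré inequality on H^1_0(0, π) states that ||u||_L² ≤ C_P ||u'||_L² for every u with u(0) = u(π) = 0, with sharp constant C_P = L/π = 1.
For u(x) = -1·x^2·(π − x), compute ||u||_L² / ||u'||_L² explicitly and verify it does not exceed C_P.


||u||_L² / ||u'||_L² = sqrt(14)*π/14 < C_P = 1.

u(x) = -1·x^2·(π − x), so u'(x) = x*(3*x - 2*π).
u(x) = -1·x^2·(π − x) vanishes at x = 0 and x = π, so u ∈ H^1_0(0, π). Differentiate via the product rule and integrate the resulting polynomials term by term.
  ∫_0^π u² dx = ∫_0^π (x^6 - 2*π*x^5 + π^2*x^4) dx. Term by term:
    ∫_0^π x^6 dx = π^7/7;  ∫_0^π -2*π*x^5 dx = -π^7/3;  ∫_0^π π^2*x^4 dx = π^7/5.
  Sum: π^7/7 − π^7/3 + π^7/5 = π^7/105.
  ∫_0^π (u')² dx = ∫_0^π (9*x^4 - 12*π*x^3 + 4*π^2*x^2) dx. Term by term:
    ∫_0^π 9*x^4 dx = 9*π^5/5;  ∫_0^π -12*π*x^3 dx = -3*π^5;  ∫_0^π 4*π^2*x^2 dx = 4*π^5/3.
  Sum: 9*π^5/5 − 3*π^5 + 4*π^5/3 = 2*π^5/15.
∫_0^π u² dx = π^7/105, so ||u||_L² = sqrt(105)*π^(7/2)/105.
∫_0^π (u')² dx = 2*π^5/15, so ||u'||_L² = sqrt(30)*π^(5/2)/15.
Ratio ||u||_L² / ||u'||_L² = sqrt(14)*π/14.
Sharp Poincaré constant on H^1_0(0, π) is C_P = L/π = 1, achieved by sin(x).
A polynomial bump cannot attain the sharp Poincaré constant (only the first sine eigenfunction does), so the ratio is strictly less than C_P, consistent with ||u||_L² ≤ C_P ||u'||_L².


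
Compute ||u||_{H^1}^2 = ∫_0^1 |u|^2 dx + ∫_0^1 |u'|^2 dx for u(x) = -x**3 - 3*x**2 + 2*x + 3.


||u||_{H^1}^2 = 3943/210

The H^1 norm (squared) on an interval (0, L) is
  ||u||_{H^1}^2 = ∫_0^L u(x)^2 dx + ∫_0^L u'(x)^2 dx.
Compute u'(x) = -3*x**2 - 6*x + 2.
Then u(x)^2 = x**6 + 6*x**5 + 5*x**4 - 18*x**3 - 14*x**2 + 12*x + 9 and u'(x)^2 = 9*x**4 + 36*x**3 + 24*x**2 - 24*x + 4.
Integrate each monomial from 0 to 1 using ∫_0^1 c·x^n dx = c·1^(n+1)/(n+1):
  ∫_0^1 u(x)^2 dx = ∫_0^1 (x^6 + 6*x^5 + 5*x^4 - 18*x^3 - 14*x^2 + 12*x + 9) dx. Term by term:
    ∫_0^1 x^6 dx = 1/7;  ∫_0^1 6*x^5 dx = 1;  ∫_0^1 5*x^4 dx = 1;
    ∫_0^1 -18*x^3 dx = -9/2;  ∫_0^1 -14*x^2 dx = -14/3;  ∫_0^1 12*x dx = 6;
    ∫_0^1 9 dx = 9.
  Sum: 1/7 + 1 + 1 − 9/2 − 14/3 + 6 + 9 = 335/42.
  ∫_0^1 u'(x)^2 dx = ∫_0^1 (9*x^4 + 36*x^3 + 24*x^2 - 24*x + 4) dx. Term by term:
    ∫_0^1 9*x^4 dx = 9/5;  ∫_0^1 36*x^3 dx = 9;  ∫_0^1 24*x^2 dx = 8;
    ∫_0^1 -24*x dx = -12;  ∫_0^1 4 dx = 4.
  Sum: 9/5 + 9 + 8 − 12 + 4 = 54/5.
Adding: ||u||_{H^1}^2 = 335/42 + 54/5 = 3943/210.


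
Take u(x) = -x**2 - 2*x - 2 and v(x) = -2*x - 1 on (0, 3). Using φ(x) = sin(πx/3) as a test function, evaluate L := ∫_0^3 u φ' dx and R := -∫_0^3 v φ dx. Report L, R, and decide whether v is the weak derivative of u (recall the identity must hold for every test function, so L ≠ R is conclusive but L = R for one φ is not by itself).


LHS = 30/π, RHS = 24/π. No, v is not the weak derivative of u.

u(x) = -x**2 - 2*x - 2, classical derivative u'(x) = -2*x - 2.
φ(x) = sin(πx/3), so φ'(x) = π*cos(π*x/3)/3.
Note φ(0) = φ(3) = 0, so the boundary term u·φ vanishes.
LHS = ∫_0^3 u(x) φ'(x) dx = ∫_0^3 (-π*x^2*cos(π*x/3)/3 - 2*π*x*cos(π*x/3)/3 - 2*π*cos(π*x/3)/3) dx. Term by term:
  ∫_0^3 -2*π*cos(π*x/3)/3 dx = 0;  ∫_0^3 -2*π*x*cos(π*x/3)/3 dx = 12/π;  ∫_0^3 -π*x^2*cos(π*x/3)/3 dx = 18/π.
Sum: 0 + 12/π + 18/π = 30/π.
So LHS = 30/π.
∫_0^3 v(x) φ(x) dx = ∫_0^3 (-2*x*sin(π*x/3) - sin(π*x/3)) dx. Term by term:
  ∫_0^3 -sin(π*x/3) dx = -6/π;  ∫_0^3 -2*x*sin(π*x/3) dx = -18/π.
Sum: -6/π − 18/π = -24/π.
So RHS = -∫_0^3 v(x) φ(x) dx = 24/π.
LHS − RHS = 6/π ≠ 0, so the identity fails.
(For a valid weak derivative the identity must hold for EVERY test function, in particular this one. The failure shows v is NOT the weak derivative of u.)
Correct weak derivative would be u'(x) = -2*x - 2.


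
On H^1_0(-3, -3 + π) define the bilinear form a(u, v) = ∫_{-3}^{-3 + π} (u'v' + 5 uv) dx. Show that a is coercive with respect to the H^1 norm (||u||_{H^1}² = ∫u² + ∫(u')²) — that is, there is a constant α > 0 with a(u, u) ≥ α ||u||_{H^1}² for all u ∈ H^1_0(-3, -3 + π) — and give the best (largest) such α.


α = 1

Coercivity of a(·,·) on H^1_0(-3, -3 + π) means a(u, u) ≥ α ||u||_{H^1}² for every u ∈ H^1_0.
The interval has length L = π, and Poincaré/coercivity depend only on L. Here a(u, u) = ∫(u')² + (5)·∫u².
Here c = 5 ≥ 1, so a(u,u) = ∫(u')² + c∫u² ≥ ∫(u')² + ∫u² = ||u||_{H^1}², i.e. α = 1 works. No larger α is possible: a(u,u) ≥ α||u||_{H^1}² means (1−α)∫(u')² ≥ (α−c)∫u², and for the modes u_n = sin(nπ(x−x₀)/L) (x₀ the left endpoint) one has ∫u_n²/∫(u_n')² = (L/(nπ))² → 0, so a(u_n,u_n)/||u_n||_{H^1}² → 1. Hence the optimal constant is α = 1.
Therefore α = 1.


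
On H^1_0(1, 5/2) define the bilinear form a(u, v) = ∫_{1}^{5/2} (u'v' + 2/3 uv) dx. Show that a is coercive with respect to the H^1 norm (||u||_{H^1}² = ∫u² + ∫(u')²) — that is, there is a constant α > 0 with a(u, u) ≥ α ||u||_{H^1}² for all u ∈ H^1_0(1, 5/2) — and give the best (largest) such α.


α = 2*(3 + 2*π^2)/(9 + 4*π^2)

Coercivity of a(·,·) on H^1_0(1, 5/2) means a(u, u) ≥ α ||u||_{H^1}² for every u ∈ H^1_0.
The interval has length L = 3/2, and Poincaré/coercivity depend only on L. Here a(u, u) = ∫(u')² + (2/3)·∫u².
Here 0 < c = 2/3 < 1. The condition a(u,u) ≥ α||u||_{H^1}² reads (1−α)∫(u')² ≥ (α−c)∫u². Any admissible α is ≤ 1 (rapidly oscillating u have ∫u²/∫(u')² → 0), and α = 1 would force 0 ≥ (1−c)∫u², impossible since c < 1; so 1−α > 0. By the sharp Poincaré inequality on H^1_0 of an interval of length L, ∫(u')² ≥ (π/L)²∫u² with equality for the first sine mode sin(π(x−x₀)/L) (x₀ the left endpoint), so the inequality holds for all u iff (1−α)(π/L)² ≥ α − c, i.e. α ≤ ((π/L)² + c)/((π/L)² + 1) = (1 + c(L/π)²)/(1 + (L/π)²). With (π/L)² = 4*π^2/9 and c = 2/3, the largest admissible constant is α = ((π/L)² + c)/((π/L)² + 1).
Simplifying, α = 2*(3 + 2*π^2)/(9 + 4*π^2).


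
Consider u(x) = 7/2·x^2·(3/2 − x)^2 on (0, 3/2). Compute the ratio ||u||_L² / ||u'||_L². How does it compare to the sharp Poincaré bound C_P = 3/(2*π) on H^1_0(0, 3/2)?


||u||_L² / ||u'||_L² = sqrt(3)/4 < C_P = 3/(2*π).

u(x) = 7/2·x^2·(3/2 − x)^2, so u'(x) = 7*x*(2*x - 3)*(4*x - 3)/4.
u(x) = 7/2·x^2·(3/2 − x)^2 vanishes at x = 0 and x = 3/2, so u ∈ H^1_0(0, 3/2). Differentiate via the product rule and integrate the resulting polynomials term by term.
  ∫_0^3/2 u² dx = ∫_0^3/2 (49*x^8/4 - 147*x^7/2 + 1323*x^6/8 - 1323*x^5/8 + 3969*x^4/64) dx. Term by term:
    ∫_0^3/2 49*x^8/4 dx = 107163/2048;  ∫_0^3/2 -147*x^7/2 dx = -964467/4096;  ∫_0^3/2 1323*x^6/8 dx = 413343/1024;
    ∫_0^3/2 -1323*x^5/8 dx = -321489/1024;  ∫_0^3/2 3969*x^4/64 dx = 964467/10240.
  Sum: 107163/2048 − 964467/4096 + 413343/1024 − 321489/1024 + 964467/10240 = 15309/20480.
  ∫_0^3/2 (u')² dx = ∫_0^3/2 (196*x^6 - 882*x^5 + 5733*x^4/4 - 3969*x^3/4 + 3969*x^2/16) dx. Term by term:
    ∫_0^3/2 196*x^6 dx = 15309/32;  ∫_0^3/2 -882*x^5 dx = -107163/64;  ∫_0^3/2 5733*x^4/4 dx = 1393119/640;
    ∫_0^3/2 -3969*x^3/4 dx = -321489/256;  ∫_0^3/2 3969*x^2/16 dx = 35721/128.
  Sum: 15309/32 − 107163/64 + 1393119/640 − 321489/256 + 35721/128 = 5103/1280.
∫_0^3/2 u² dx = 15309/20480, so ||u||_L² = 27*sqrt(105)/320.
∫_0^3/2 (u')² dx = 5103/1280, so ||u'||_L² = 27*sqrt(35)/80.
Ratio ||u||_L² / ||u'||_L² = sqrt(3)/4.
Sharp Poincaré constant on H^1_0(0, 3/2) is C_P = L/π = 3/(2*π), achieved by sin(2*π/3·x).
A polynomial bump cannot attain the sharp Poincaré constant (only the first sine eigenfunction does), so the ratio is strictly less than C_P, consistent with ||u||_L² ≤ C_P ||u'||_L².


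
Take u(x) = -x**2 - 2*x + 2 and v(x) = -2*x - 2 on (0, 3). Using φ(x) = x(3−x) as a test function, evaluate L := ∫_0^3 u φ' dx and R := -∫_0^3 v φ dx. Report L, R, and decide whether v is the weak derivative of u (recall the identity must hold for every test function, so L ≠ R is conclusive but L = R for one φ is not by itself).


LHS = 45/2, RHS = 45/2. Yes, v = u' weakly.

u(x) = -x**2 - 2*x + 2, classical derivative u'(x) = -2*x - 2.
φ(x) = x(3−x), so φ'(x) = 3 - 2*x.
Note φ(0) = φ(3) = 0, so the boundary term u·φ vanishes.
LHS = ∫_0^3 u(x) φ'(x) dx = ∫_0^3 (2*x^3 + x^2 - 10*x + 6) dx. Term by term:
  ∫_0^3 2*x^3 dx = 81/2;  ∫_0^3 x^2 dx = 9;  ∫_0^3 -10*x dx = -45;
  ∫_0^3 6 dx = 18.
Sum: 81/2 + 9 − 45 + 18 = 45/2.
So LHS = 45/2.
∫_0^3 v(x) φ(x) dx = ∫_0^3 (2*x^3 - 4*x^2 - 6*x) dx. Term by term:
  ∫_0^3 2*x^3 dx = 81/2;  ∫_0^3 -4*x^2 dx = -36;  ∫_0^3 -6*x dx = -27.
Sum: 81/2 − 36 − 27 = -45/2.
So RHS = -∫_0^3 v(x) φ(x) dx = 45/2.
LHS = RHS, so the identity holds for this test φ.
Moreover u is smooth here and v(x) = u'(x) = -2*x - 2 pointwise, so the identity holds for every test function. Hence v is the weak derivative of u.


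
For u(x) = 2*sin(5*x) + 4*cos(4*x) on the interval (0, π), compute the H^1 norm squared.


||u||_{H^1(0,π)}^2 = 2720/9 + 188*π

u'(x) = -16*sin(4*x) + 10*cos(5*x).
Expand u² and (u')² and integrate term by term on (0, π), using: for integers n ≥ 1, ∫_0^π sin²(nx) dx = ∫_0^π cos²(nx) dx = π/2; for n ≠ n', ∫_0^π sin(nx)sin(n'x) dx = ∫_0^π cos(nx)cos(n'x) dx = 0; and by product-to-sum, ∫_0^π sin(nx)cos(n'x) dx = ½∫_0^π [sin((n+n')x) + sin((n−n')x)] dx, which is 0 when n+n' is even and 2n/(n²−n'²) when n+n' is odd (it need not vanish on (0, π)).
  u² squared terms: (2)²·∫sin(5x)² dx = 4·π/2 = 2*π;  (4)²·∫cos(4x)² dx = 16·π/2 = 8*π.
  u² cross terms: 2·(2)·(4)·∫sin(5x)·cos(4x) dx = 16·(10/9) = 160/9.
  So ∫_0^π u² dx = 2*π + 8*π + 160/9 = 160/9 + 10*π.
  (u')² squared terms: (-16)²·∫sin(4x)² dx = 256·π/2 = 128*π;  (10)²·∫cos(5x)² dx = 100·π/2 = 50*π.
  (u')² cross terms: 2·(-16)·(10)·∫sin(4x)·cos(5x) dx = -320·(-8/9) = 2560/9.
  So ∫_0^π (u')² dx = 128*π + 50*π + 2560/9 = 2560/9 + 178*π.
||u||_{H^1}^2 = (160/9 + 10*π) + (2560/9 + 178*π) = 2720/9 + 188*π.


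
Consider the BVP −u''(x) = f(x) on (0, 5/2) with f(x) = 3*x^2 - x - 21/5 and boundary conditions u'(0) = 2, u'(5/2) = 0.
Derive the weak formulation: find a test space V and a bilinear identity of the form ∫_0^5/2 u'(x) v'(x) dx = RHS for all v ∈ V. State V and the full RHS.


V = H^1(0, 5/2) (v unrestricted at boundary; u is determined up to an additive constant); weak form: ∫_0^5/2 u'v' dx = ∫_0^5/2 (3*x^2 - x - 21/5) v dx − 2·v(0) for all v ∈ V.

Multiply both sides by a test function v and integrate from 0 to 5/2:
  ∫_0^5/2 −u''(x) v(x) dx = ∫_0^5/2 f(x) v(x) dx.
Integrate the LHS by parts once:
  ∫_0^5/2 −u'' v dx = −[u'(x) v(x)]_0^5/2 + ∫_0^5/2 u'(x) v'(x) dx.
Thus ∫_0^5/2 u'(x) v'(x) dx = ∫_0^5/2 f(x) v(x) dx + [u'(x) v(x)]_0^5/2.
Choose V so that boundary terms are either known or forced to vanish.
u has inhomogeneous Neumann u'(0) = 2, u'(5/2) = 0. [u' v]_0^5/2 = (0)·v(5/2) − (2)·v(0) = − 2·v(0). Take V = H^1(0, 5/2); boundary term becomes part of RHS.
Weak formulation: find u (satisfying any essential BC) such that ∫_0^5/2 u'(x) v'(x) dx = ∫_0^5/2 f v dx − 2·v(0) for all v ∈ V (Neumann data are natural BCs: they enter the RHS as boundary terms).
Substituting f(x) = 3*x^2 - x - 21/5, the right-hand side is ∫_0^5/2 (3*x^2 - x - 21/5) v dx − 2·v(0).
Compatibility check (pure Neumann): taking v ≡ 1 ∈ V gives 0 = ∫_0^5/2 f dx + (0) − (2), i.e. ∫_0^5/2 f dx must equal u'(0) − u'(5/2) = 2. Indeed ∫_0^5/2 (3*x^2 - x - 21/5) dx = 2, so the data are compatible. The solution is then unique only up to an additive constant (fix it e.g. by requiring ∫_0^5/2 u dx = 0).


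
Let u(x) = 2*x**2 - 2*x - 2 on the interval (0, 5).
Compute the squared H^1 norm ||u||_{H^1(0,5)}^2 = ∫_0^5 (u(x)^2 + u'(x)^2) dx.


||u||_{H^1}^2 = 1690

The H^1 norm (squared) on an interval (0, L) is
  ||u||_{H^1}^2 = ∫_0^L u(x)^2 dx + ∫_0^L u'(x)^2 dx.
Compute u'(x) = 4*x - 2.
Then u(x)^2 = 4*x**4 - 8*x**3 - 4*x**2 + 8*x + 4 and u'(x)^2 = 16*x**2 - 16*x + 4.
Integrate each monomial from 0 to 5 using ∫_0^5 c·x^n dx = c·5^(n+1)/(n+1):
  ∫_0^5 u(x)^2 dx = ∫_0^5 (4*x^4 - 8*x^3 - 4*x^2 + 8*x + 4) dx. Term by term:
    ∫_0^5 4*x^4 dx = 2500;  ∫_0^5 -8*x^3 dx = -1250;  ∫_0^5 -4*x^2 dx = -500/3;
    ∫_0^5 8*x dx = 100;  ∫_0^5 4 dx = 20.
  Sum: 2500 − 1250 − 500/3 + 100 + 20 = 3610/3.
  ∫_0^5 u'(x)^2 dx = ∫_0^5 (16*x^2 - 16*x + 4) dx. Term by term:
    ∫_0^5 16*x^2 dx = 2000/3;  ∫_0^5 -16*x dx = -200;  ∫_0^5 4 dx = 20.
  Sum: 2000/3 − 200 + 20 = 1460/3.
Adding: ||u||_{H^1}^2 = 3610/3 + 1460/3 = 1690.


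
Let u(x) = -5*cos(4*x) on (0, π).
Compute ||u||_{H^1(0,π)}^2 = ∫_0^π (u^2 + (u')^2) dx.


||u||_{H^1(0,π)}^2 = 425*π/2

u'(x) = 20*sin(4*x).
Expand u² and (u')² and integrate term by term on (0, π), using: for integers n ≥ 1, ∫_0^π sin²(nx) dx = ∫_0^π cos²(nx) dx = π/2; for n ≠ n', ∫_0^π sin(nx)sin(n'x) dx = ∫_0^π cos(nx)cos(n'x) dx = 0; and by product-to-sum, ∫_0^π sin(nx)cos(n'x) dx = ½∫_0^π [sin((n+n')x) + sin((n−n')x)] dx, which is 0 when n+n' is even and 2n/(n²−n'²) when n+n' is odd (it need not vanish on (0, π)).
  u² squared terms: (-5)²·∫cos(4x)² dx = 25·π/2 = 25*π/2.
  So ∫_0^π u² dx = 25*π/2.
  (u')² squared terms: (20)²·∫sin(4x)² dx = 400·π/2 = 200*π.
  So ∫_0^π (u')² dx = 200*π.
||u||_{H^1}^2 = (25*π/2) + (200*π) = 425*π/2.
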